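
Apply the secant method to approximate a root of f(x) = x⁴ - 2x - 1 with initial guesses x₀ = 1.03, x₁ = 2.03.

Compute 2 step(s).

f(x) = x⁴ - 2x - 1
x₀ = 1.03, x₁ = 2.03

Secant formula: x_{n+1} = x_n - f(x_n)(x_n - x_{n-1})/(f(x_n) - f(x_{n-1}))

Iteration 1:
  f(1.030000) = -1.934491
  f(2.030000) = 11.921817
  x_2 = 2.030000 - 11.921817×(2.030000 - 1.030000)/(11.921817 - (-1.934491))
       = 1.169611
Iteration 2:
  f(2.030000) = 11.921817
  f(1.169611) = -1.467826
  x_3 = 1.169611 - (-1.467826)×(1.169611 - 2.030000)/(-1.467826 - 11.921817)
       = 1.263930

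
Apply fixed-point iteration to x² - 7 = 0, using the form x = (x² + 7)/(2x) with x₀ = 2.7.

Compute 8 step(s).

Equation: x² - 7 = 0
Fixed-point form: x = (x² + 7)/(2x)
x₀ = 2.7

x_1 = g(2.700000) = 2.646296
x_2 = g(2.646296) = 2.645751
x_3 = g(2.645751) = 2.645751
x_4 = g(2.645751) = 2.645751
x_5 = g(2.645751) = 2.645751
x_6 = g(2.645751) = 2.645751
x_7 = g(2.645751) = 2.645751
x_8 = g(2.645751) = 2.645751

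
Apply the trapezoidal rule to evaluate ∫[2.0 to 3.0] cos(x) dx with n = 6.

f(x) = cos(x)
a = 2.0, b = 3.0, n = 6
h = (b - a)/n = 0.166667

Trapezoidal rule: (h/2)[f(x₀) + 2f(x₁) + 2f(x₂) + ... + f(xₙ)]

x_0 = 2.0000, f(x_0) = -0.416147, coefficient = 1
x_1 = 2.1667, f(x_1) = -0.561229, coefficient = 2
x_2 = 2.3333, f(x_2) = -0.690758, coefficient = 2
x_3 = 2.5000, f(x_3) = -0.801144, coefficient = 2
x_4 = 2.6667, f(x_4) = -0.889327, coefficient = 2
x_5 = 2.8333, f(x_5) = -0.952863, coefficient = 2
x_6 = 3.0000, f(x_6) = -0.989992, coefficient = 1

I ≈ (0.166667/2) × -9.196781 = -0.766398
Exact value: -0.768177
Error: 0.001779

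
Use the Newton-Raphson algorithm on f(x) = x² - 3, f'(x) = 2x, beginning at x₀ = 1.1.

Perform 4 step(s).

f(x) = x² - 3
f'(x) = 2x
x₀ = 1.1

Newton-Raphson formula: x_{n+1} = x_n - f(x_n)/f'(x_n)

Iteration 1:
  f(1.100000) = -1.790000
  f'(1.100000) = 2.200000
  x_1 = 1.100000 - (-1.790000)/2.200000 = 1.913636
Iteration 2:
  f(1.913636) = 0.662004
  f'(1.913636) = 3.827273
  x_2 = 1.913636 - 0.662004/3.827273 = 1.740666
Iteration 3:
  f(1.740666) = 0.029919
  f'(1.740666) = 3.481332
  x_3 = 1.740666 - 0.029919/3.481332 = 1.732072
Iteration 4:
  f(1.732072) = 0.000074
  f'(1.732072) = 3.464144
  x_4 = 1.732072 - 0.000074/3.464144 = 1.732051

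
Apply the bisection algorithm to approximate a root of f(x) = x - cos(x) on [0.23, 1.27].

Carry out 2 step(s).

f(x) = x - cos(x)
Initial interval: [0.23, 1.27]

Iteration 1:
  c_1 = (0.230000 + 1.270000)/2 = 0.750000
  f(c_1) = f(0.750000) = 0.018311
  f(a) × f(c) < 0, new interval: [0.230000, 0.750000]
Iteration 2:
  c_2 = (0.230000 + 0.750000)/2 = 0.490000
  f(c_2) = f(0.490000) = -0.392333
  f(a) × f(c) ≥ 0, new interval: [0.490000, 0.750000]

After 2 iteration(s), the approximation is c_2 = 0.490000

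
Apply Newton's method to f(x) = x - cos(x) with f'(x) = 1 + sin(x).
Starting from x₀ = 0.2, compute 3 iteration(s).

f(x) = x - cos(x)
f'(x) = 1 + sin(x)
x₀ = 0.2

Newton-Raphson formula: x_{n+1} = x_n - f(x_n)/f'(x_n)

Iteration 1:
  f(0.200000) = -0.780067
  f'(0.200000) = 1.198669
  x_1 = 0.200000 - (-0.780067)/1.198669 = 0.850777
Iteration 2:
  f(0.850777) = 0.191378
  f'(0.850777) = 1.751793
  x_2 = 0.850777 - 0.191378/1.751793 = 0.741530
Iteration 3:
  f(0.741530) = 0.004094
  f'(0.741530) = 1.675417
  x_3 = 0.741530 - 0.004094/1.675417 = 0.739086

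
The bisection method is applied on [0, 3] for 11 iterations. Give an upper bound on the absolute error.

Bisection error bound: |error| ≤ (b-a)/2^n
|error| ≤ (3 - 0)/2^11 = 3/2^11
|error| ≤ 0.0014648438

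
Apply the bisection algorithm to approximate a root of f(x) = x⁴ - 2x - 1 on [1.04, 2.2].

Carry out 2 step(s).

f(x) = x⁴ - 2x - 1
Initial interval: [1.04, 2.2]

Iteration 1:
  c_1 = (1.040000 + 2.200000)/2 = 1.620000
  f(c_1) = f(1.620000) = 2.647475
  f(a) × f(c) < 0, new interval: [1.040000, 1.620000]
Iteration 2:
  c_2 = (1.040000 + 1.620000)/2 = 1.330000
  f(c_2) = f(1.330000) = -0.530993
  f(a) × f(c) ≥ 0, new interval: [1.330000, 1.620000]

After 2 iteration(s), the approximation is c_2 = 1.330000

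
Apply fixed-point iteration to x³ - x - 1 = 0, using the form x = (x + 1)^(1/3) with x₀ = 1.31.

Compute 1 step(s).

Equation: x³ - x - 1 = 0
Fixed-point form: x = (x + 1)^(1/3)
x₀ = 1.31

x_1 = g(1.310000) = 1.321916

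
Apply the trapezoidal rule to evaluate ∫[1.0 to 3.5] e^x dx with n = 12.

f(x) = e^x
a = 1.0, b = 3.5, n = 12
h = (b - a)/n = 0.208333

Trapezoidal rule: (h/2)[f(x₀) + 2f(x₁) + 2f(x₂) + ... + f(xₙ)]

x_0 = 1.0000, f(x_0) = 2.718282, coefficient = 1
x_1 = 1.2083, f(x_1) = 3.347900, coefficient = 2
x_2 = 1.4167, f(x_2) = 4.123353, coefficient = 2
x_3 = 1.6250, f(x_3) = 5.078419, coefficient = 2
x_4 = 1.8333, f(x_4) = 6.254701, coefficient = 2
x_5 = 2.0417, f(x_5) = 7.703438, coefficient = 2
x_6 = 2.2500, f(x_6) = 9.487736, coefficient = 2
x_7 = 2.4583, f(x_7) = 11.685320, coefficient = 2
x_8 = 2.6667, f(x_8) = 14.391916, coefficient = 2
x_9 = 2.8750, f(x_9) = 17.725424, coefficient = 2
x_10 = 3.0833, f(x_10) = 21.831051, coefficient = 2
x_11 = 3.2917, f(x_11) = 26.887639, coefficient = 2
x_12 = 3.5000, f(x_12) = 33.115452, coefficient = 1

I ≈ (0.208333/2) × 292.867528 = 30.507034
Exact value: 30.397170
Error: 0.109864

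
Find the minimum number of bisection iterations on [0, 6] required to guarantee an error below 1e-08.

We need (b-a)/2^n ≤ 1e-08
(6 - 0)/2^n ≤ 1e-08
6/2^n ≤ 1e-08
2^n ≥ 600000000
n ≥ log₂(600000000) = 29.16
n ≥ 30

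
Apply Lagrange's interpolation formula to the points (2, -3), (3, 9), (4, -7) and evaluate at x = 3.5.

Lagrange interpolation formula:
P(x) = Σ yᵢ × Lᵢ(x)
where Lᵢ(x) = Π_{j≠i} (x - xⱼ)/(xᵢ - xⱼ)

L_0(3.5) = (3.5 - 3)/(2 - 3) × (3.5 - 4)/(2 - 4) = -0.125000
L_1(3.5) = (3.5 - 2)/(3 - 2) × (3.5 - 4)/(3 - 4) = 0.750000
L_2(3.5) = (3.5 - 2)/(4 - 2) × (3.5 - 3)/(4 - 3) = 0.375000

P(3.5) = (-3)×L_0(3.5) + 9×L_1(3.5) + (-7)×L_2(3.5)
P(3.5) = 4.500000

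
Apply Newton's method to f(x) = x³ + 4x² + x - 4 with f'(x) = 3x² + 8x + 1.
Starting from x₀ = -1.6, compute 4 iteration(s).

f(x) = x³ + 4x² + x - 4
f'(x) = 3x² + 8x + 1
x₀ = -1.6

Newton-Raphson formula: x_{n+1} = x_n - f(x_n)/f'(x_n)

Iteration 1:
  f(-1.600000) = 0.544000
  f'(-1.600000) = -4.120000
  x_1 = -1.600000 - 0.544000/(-4.120000) = -1.467961
Iteration 2:
  f(-1.467961) = -0.011645
  f'(-1.467961) = -4.278959
  x_2 = -1.467961 - (-0.011645)/(-4.278959) = -1.470683
Iteration 3:
  f(-1.470683) = -0.000003
  f'(-1.470683) = -4.276739
  x_3 = -1.470683 - (-0.000003)/(-4.276739) = -1.470683
Iteration 4:
  f(-1.470683) = 0.000000
  f'(-1.470683) = -4.276738
  x_4 = -1.470683 - 0.000000/(-4.276738) = -1.470683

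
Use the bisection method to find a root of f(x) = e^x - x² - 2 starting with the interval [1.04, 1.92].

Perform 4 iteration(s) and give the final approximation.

f(x) = e^x - x² - 2
Initial interval: [1.04, 1.92]

Iteration 1:
  c_1 = (1.040000 + 1.920000)/2 = 1.480000
  f(c_1) = f(1.480000) = 0.202546
  f(a) × f(c) < 0, new interval: [1.040000, 1.480000]
Iteration 2:
  c_2 = (1.040000 + 1.480000)/2 = 1.260000
  f(c_2) = f(1.260000) = -0.062179
  f(a) × f(c) ≥ 0, new interval: [1.260000, 1.480000]
Iteration 3:
  c_3 = (1.260000 + 1.480000)/2 = 1.370000
  f(c_3) = f(1.370000) = 0.058451
  f(a) × f(c) < 0, new interval: [1.260000, 1.370000]
Iteration 4:
  c_4 = (1.260000 + 1.370000)/2 = 1.315000
  f(c_4) = f(1.315000) = -0.004474
  f(a) × f(c) ≥ 0, new interval: [1.315000, 1.370000]

After 4 iteration(s), the approximation is c_4 = 1.315000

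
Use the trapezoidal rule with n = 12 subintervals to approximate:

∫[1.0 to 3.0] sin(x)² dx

f(x) = sin(x)²
a = 1.0, b = 3.0, n = 12
h = (b - a)/n = 0.166667

Trapezoidal rule: (h/2)[f(x₀) + 2f(x₁) + 2f(x₂) + ... + f(xₙ)]

x_0 = 1.0000, f(x_0) = 0.708073, coefficient = 1
x_1 = 1.1667, f(x_1) = 0.845379, coefficient = 2
x_2 = 1.3333, f(x_2) = 0.944663, coefficient = 2
x_3 = 1.5000, f(x_3) = 0.994996, coefficient = 2
x_4 = 1.6667, f(x_4) = 0.990837, coefficient = 2
x_5 = 1.8333, f(x_5) = 0.932643, coefficient = 2
x_6 = 2.0000, f(x_6) = 0.826822, coefficient = 2
x_7 = 2.1667, f(x_7) = 0.685022, coefficient = 2
x_8 = 2.3333, f(x_8) = 0.522853, coefficient = 2
x_9 = 2.5000, f(x_9) = 0.358169, coefficient = 2
x_10 = 2.6667, f(x_10) = 0.209098, coefficient = 2
x_11 = 2.8333, f(x_11) = 0.092052, coefficient = 2
x_12 = 3.0000, f(x_12) = 0.019915, coefficient = 1

I ≈ (0.166667/2) × 15.533058 = 1.294421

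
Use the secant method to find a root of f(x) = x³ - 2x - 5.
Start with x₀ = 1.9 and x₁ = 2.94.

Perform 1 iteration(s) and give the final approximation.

f(x) = x³ - 2x - 5
x₀ = 1.9, x₁ = 2.94

Secant formula: x_{n+1} = x_n - f(x_n)(x_n - x_{n-1})/(f(x_n) - f(x_{n-1}))

Iteration 1:
  f(1.900000) = -1.941000
  f(2.940000) = 14.532184
  x_2 = 2.940000 - 14.532184×(2.940000 - 1.900000)/(14.532184 - (-1.941000))
       = 2.022541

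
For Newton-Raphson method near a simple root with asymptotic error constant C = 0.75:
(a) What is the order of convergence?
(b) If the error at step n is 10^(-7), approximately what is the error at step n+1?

(a) Newton-Raphson has quadratic (order 2) convergence near simple roots.
    This means |e_{n+1}| ≈ C|e_n|².

(b) With |e_n| = 10^(-7) and C = 0.75:
    |e_{n+1}| ≈ 0.75 × (10^(-7))² = 0.75 × 10^(-14)

(a) 2 (quadratic); (b) |e_{n+1}| ≈ 7.500e-15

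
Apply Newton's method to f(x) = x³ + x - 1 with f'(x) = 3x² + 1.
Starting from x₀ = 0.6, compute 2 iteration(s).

f(x) = x³ + x - 1
f'(x) = 3x² + 1
x₀ = 0.6

Newton-Raphson formula: x_{n+1} = x_n - f(x_n)/f'(x_n)

Iteration 1:
  f(0.600000) = -0.184000
  f'(0.600000) = 2.080000
  x_1 = 0.600000 - (-0.184000)/2.080000 = 0.688462
Iteration 2:
  f(0.688462) = 0.014778
  f'(0.688462) = 2.421938
  x_2 = 0.688462 - 0.014778/2.421938 = 0.682360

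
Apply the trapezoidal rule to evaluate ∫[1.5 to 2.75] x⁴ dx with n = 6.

f(x) = x⁴
a = 1.5, b = 2.75, n = 6
h = (b - a)/n = 0.208333

Trapezoidal rule: (h/2)[f(x₀) + 2f(x₁) + 2f(x₂) + ... + f(xₙ)]

x_0 = 1.5000, f(x_0) = 5.062500, coefficient = 1
x_1 = 1.7083, f(x_1) = 8.517075, coefficient = 2
x_2 = 1.9167, f(x_2) = 13.495419, coefficient = 2
x_3 = 2.1250, f(x_3) = 20.390869, coefficient = 2
x_4 = 2.3333, f(x_4) = 29.641975, coefficient = 2
x_5 = 2.5417, f(x_5) = 41.732497, coefficient = 2
x_6 = 2.7500, f(x_6) = 57.191406, coefficient = 1

I ≈ (0.208333/2) × 289.809576 = 30.188498
Exact value: 29.936523
Error: 0.251974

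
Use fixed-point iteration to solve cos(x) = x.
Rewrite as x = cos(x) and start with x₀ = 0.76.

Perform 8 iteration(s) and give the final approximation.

Equation: cos(x) = x
Fixed-point form: x = cos(x)
x₀ = 0.76

x_1 = g(0.760000) = 0.724836
x_2 = g(0.724836) = 0.748608
x_3 = g(0.748608) = 0.732637
x_4 = g(0.732637) = 0.743413
x_5 = g(0.743413) = 0.736163
x_6 = g(0.736163) = 0.741051
x_7 = g(0.741051) = 0.737760
x_8 = g(0.737760) = 0.739977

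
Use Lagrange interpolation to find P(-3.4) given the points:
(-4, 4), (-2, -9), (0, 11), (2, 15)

Lagrange interpolation formula:
P(x) = Σ yᵢ × Lᵢ(x)
where Lᵢ(x) = Π_{j≠i} (x - xⱼ)/(xᵢ - xⱼ)

L_0(-3.4) = (-3.4 - (-2))/(-4 - (-2)) × (-3.4 - 0)/(-4 - 0) × (-3.4 - 2)/(-4 - 2) = 0.535500
L_1(-3.4) = (-3.4 - (-4))/(-2 - (-4)) × (-3.4 - 0)/(-2 - 0) × (-3.4 - 2)/(-2 - 2) = 0.688500
L_2(-3.4) = (-3.4 - (-4))/(0 - (-4)) × (-3.4 - (-2))/(0 - (-2)) × (-3.4 - 2)/(0 - 2) = -0.283500
L_3(-3.4) = (-3.4 - (-4))/(2 - (-4)) × (-3.4 - (-2))/(2 - (-2)) × (-3.4 - 0)/(2 - 0) = 0.059500

P(-3.4) = 4×L_0(-3.4) + (-9)×L_1(-3.4) + 11×L_2(-3.4) + 15×L_3(-3.4)
P(-3.4) = -6.280500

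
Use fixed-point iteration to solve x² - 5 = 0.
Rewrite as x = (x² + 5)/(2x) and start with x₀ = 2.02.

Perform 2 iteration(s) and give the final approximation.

Equation: x² - 5 = 0
Fixed-point form: x = (x² + 5)/(2x)
x₀ = 2.02

x_1 = g(2.020000) = 2.247624
x_2 = g(2.247624) = 2.236098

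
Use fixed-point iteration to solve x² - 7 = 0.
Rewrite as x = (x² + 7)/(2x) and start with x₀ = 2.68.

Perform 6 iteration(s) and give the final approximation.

Equation: x² - 7 = 0
Fixed-point form: x = (x² + 7)/(2x)
x₀ = 2.68

x_1 = g(2.680000) = 2.645970
x_2 = g(2.645970) = 2.645751
x_3 = g(2.645751) = 2.645751
x_4 = g(2.645751) = 2.645751
x_5 = g(2.645751) = 2.645751
x_6 = g(2.645751) = 2.645751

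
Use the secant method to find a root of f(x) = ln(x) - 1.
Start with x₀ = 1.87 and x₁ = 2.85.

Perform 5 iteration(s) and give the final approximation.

f(x) = ln(x) - 1
x₀ = 1.87, x₁ = 2.85

Secant formula: x_{n+1} = x_n - f(x_n)(x_n - x_{n-1})/(f(x_n) - f(x_{n-1}))

Iteration 1:
  f(1.870000) = -0.374062
  f(2.850000) = 0.047319
  x_2 = 2.850000 - 0.047319×(2.850000 - 1.870000)/(0.047319 - (-0.374062))
       = 2.739951
Iteration 2:
  f(2.850000) = 0.047319
  f(2.739951) = 0.007940
  x_3 = 2.739951 - 0.007940×(2.739951 - 2.850000)/(0.007940 - 0.047319)
       = 2.717762
Iteration 3:
  f(2.739951) = 0.007940
  f(2.717762) = -0.000191
  x_4 = 2.717762 - (-0.000191)×(2.717762 - 2.739951)/(-0.000191 - 0.007940)
       = 2.718284
Iteration 4:
  f(2.717762) = -0.000191
  f(2.718284) = 0.000001
  x_5 = 2.718284 - 0.000001×(2.718284 - 2.717762)/(0.000001 - (-0.000191))
       = 2.718282
Iteration 5:
  f(2.718284) = 0.000001
  f(2.718282) = 0.000000
  x_6 = 2.718282 - 0.000000×(2.718282 - 2.718284)/(0.000000 - 0.000001)
       = 2.718282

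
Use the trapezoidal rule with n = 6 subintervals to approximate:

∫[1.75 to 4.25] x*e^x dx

f(x) = x*e^x
a = 1.75, b = 4.25, n = 6
h = (b - a)/n = 0.416667

Trapezoidal rule: (h/2)[f(x₀) + 2f(x₁) + 2f(x₂) + ... + f(xₙ)]

x_0 = 1.7500, f(x_0) = 10.070555, coefficient = 1
x_1 = 2.1667, f(x_1) = 18.913133, coefficient = 2
x_2 = 2.5833, f(x_2) = 34.206439, coefficient = 2
x_3 = 3.0000, f(x_3) = 60.256611, coefficient = 2
x_4 = 3.4167, f(x_4) = 104.097929, coefficient = 2
x_5 = 3.8333, f(x_5) = 177.162622, coefficient = 2
x_6 = 4.2500, f(x_6) = 297.948002, coefficient = 1

I ≈ (0.416667/2) × 1097.292025 = 228.602505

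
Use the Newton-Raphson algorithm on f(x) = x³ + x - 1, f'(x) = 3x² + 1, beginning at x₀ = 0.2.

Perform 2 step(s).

f(x) = x³ + x - 1
f'(x) = 3x² + 1
x₀ = 0.2

Newton-Raphson formula: x_{n+1} = x_n - f(x_n)/f'(x_n)

Iteration 1:
  f(0.200000) = -0.792000
  f'(0.200000) = 1.120000
  x_1 = 0.200000 - (-0.792000)/1.120000 = 0.907143
Iteration 2:
  f(0.907143) = 0.653638
  f'(0.907143) = 3.468724
  x_2 = 0.907143 - 0.653638/3.468724 = 0.718705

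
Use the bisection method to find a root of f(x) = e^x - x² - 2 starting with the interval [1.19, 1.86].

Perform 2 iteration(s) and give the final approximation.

f(x) = e^x - x² - 2
Initial interval: [1.19, 1.86]

Iteration 1:
  c_1 = (1.190000 + 1.860000)/2 = 1.525000
  f(c_1) = f(1.525000) = 0.269519
  f(a) × f(c) < 0, new interval: [1.190000, 1.525000]
Iteration 2:
  c_2 = (1.190000 + 1.525000)/2 = 1.357500
  f(c_2) = f(1.357500) = 0.043659
  f(a) × f(c) < 0, new interval: [1.190000, 1.357500]

After 2 iteration(s), the approximation is c_2 = 1.357500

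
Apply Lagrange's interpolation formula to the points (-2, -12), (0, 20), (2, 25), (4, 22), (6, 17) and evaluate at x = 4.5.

Lagrange interpolation formula:
P(x) = Σ yᵢ × Lᵢ(x)
where Lᵢ(x) = Π_{j≠i} (x - xⱼ)/(xᵢ - xⱼ)

L_0(4.5) = (4.5 - 0)/(-2 - 0) × (4.5 - 2)/(-2 - 2) × (4.5 - 4)/(-2 - 4) × (4.5 - 6)/(-2 - 6) = -0.021973
L_1(4.5) = (4.5 - (-2))/(0 - (-2)) × (4.5 - 2)/(0 - 2) × (4.5 - 4)/(0 - 4) × (4.5 - 6)/(0 - 6) = 0.126953
L_2(4.5) = (4.5 - (-2))/(2 - (-2)) × (4.5 - 0)/(2 - 0) × (4.5 - 4)/(2 - 4) × (4.5 - 6)/(2 - 6) = -0.342773
L_3(4.5) = (4.5 - (-2))/(4 - (-2)) × (4.5 - 0)/(4 - 0) × (4.5 - 2)/(4 - 2) × (4.5 - 6)/(4 - 6) = 1.142578
L_4(4.5) = (4.5 - (-2))/(6 - (-2)) × (4.5 - 0)/(6 - 0) × (4.5 - 2)/(6 - 2) × (4.5 - 4)/(6 - 4) = 0.095215

P(4.5) = (-12)×L_0(4.5) + 20×L_1(4.5) + 25×L_2(4.5) + 22×L_3(4.5) + 17×L_4(4.5)
P(4.5) = 20.988770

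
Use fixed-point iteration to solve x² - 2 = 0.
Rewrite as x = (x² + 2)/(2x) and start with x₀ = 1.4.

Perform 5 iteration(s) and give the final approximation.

Equation: x² - 2 = 0
Fixed-point form: x = (x² + 2)/(2x)
x₀ = 1.4

x_1 = g(1.400000) = 1.414286
x_2 = g(1.414286) = 1.414214
x_3 = g(1.414214) = 1.414214
x_4 = g(1.414214) = 1.414214
x_5 = g(1.414214) = 1.414214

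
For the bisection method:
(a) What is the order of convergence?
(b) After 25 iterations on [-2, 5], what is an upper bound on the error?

(a) Bisection has linear (order 1) convergence; the error is halved each step.

(b) Error bound = (b-a)/2^n = (5 - (-2))/2^{25}
    = 7/2^{25}

(a) 1 (linear); (b) error ≤ 2.09e-07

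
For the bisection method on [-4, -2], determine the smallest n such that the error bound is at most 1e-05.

We need (b-a)/2^n ≤ 1e-05
(-2 - (-4))/2^n ≤ 1e-05
2/2^n ≤ 1e-05
2^n ≥ 200000
n ≥ log₂(200000) = 17.61
n ≥ 18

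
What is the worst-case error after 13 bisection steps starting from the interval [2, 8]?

Bisection error bound: |error| ≤ (b-a)/2^n
|error| ≤ (8 - 2)/2^13 = 6/2^13
|error| ≤ 0.0007324219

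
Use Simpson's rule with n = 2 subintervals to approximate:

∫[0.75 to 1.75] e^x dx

f(x) = e^x
a = 0.75, b = 1.75, n = 2
h = (b - a)/n = 0.500000

Simpson's rule: (h/3)[f(x₀) + 4f(x₁) + 2f(x₂) + ... + f(xₙ)]

x_0 = 0.7500, f(x_0) = 2.117000, coefficient = 1
x_1 = 1.2500, f(x_1) = 3.490343, coefficient = 4
x_2 = 1.7500, f(x_2) = 5.754603, coefficient = 1

I ≈ (0.500000/3) × 21.832975 = 3.638829
Exact value: 3.637603
Error: 0.001226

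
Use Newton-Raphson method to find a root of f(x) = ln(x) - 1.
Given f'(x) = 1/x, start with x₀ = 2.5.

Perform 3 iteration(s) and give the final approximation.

f(x) = ln(x) - 1
f'(x) = 1/x
x₀ = 2.5

Newton-Raphson formula: x_{n+1} = x_n - f(x_n)/f'(x_n)

Iteration 1:
  f(2.500000) = -0.083709
  f'(2.500000) = 0.400000
  x_1 = 2.500000 - (-0.083709)/0.400000 = 2.709273
Iteration 2:
  f(2.709273) = -0.003320
  f'(2.709273) = 0.369103
  x_2 = 2.709273 - (-0.003320)/0.369103 = 2.718267
Iteration 3:
  f(2.718267) = -0.000005
  f'(2.718267) = 0.367881
  x_3 = 2.718267 - (-0.000005)/0.367881 = 2.718282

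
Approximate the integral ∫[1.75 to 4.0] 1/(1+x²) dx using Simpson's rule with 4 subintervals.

f(x) = 1/(1+x²)
a = 1.75, b = 4.0, n = 4
h = (b - a)/n = 0.562500

Simpson's rule: (h/3)[f(x₀) + 4f(x₁) + 2f(x₂) + ... + f(xₙ)]

x_0 = 1.7500, f(x_0) = 0.246154, coefficient = 1
x_1 = 2.3125, f(x_1) = 0.157538, coefficient = 4
x_2 = 2.8750, f(x_2) = 0.107926, coefficient = 2
x_3 = 3.4375, f(x_3) = 0.078025, coefficient = 4
x_4 = 4.0000, f(x_4) = 0.058824, coefficient = 1

I ≈ (0.562500/3) × 1.463083 = 0.274328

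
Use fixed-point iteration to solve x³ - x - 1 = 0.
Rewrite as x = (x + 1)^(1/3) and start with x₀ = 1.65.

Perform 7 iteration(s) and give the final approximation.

Equation: x³ - x - 1 = 0
Fixed-point form: x = (x + 1)^(1/3)
x₀ = 1.65

x_1 = g(1.650000) = 1.383828
x_2 = g(1.383828) = 1.335852
x_3 = g(1.335852) = 1.326829
x_4 = g(1.326829) = 1.325119
x_5 = g(1.325119) = 1.324794
x_6 = g(1.324794) = 1.324732
x_7 = g(1.324732) = 1.324721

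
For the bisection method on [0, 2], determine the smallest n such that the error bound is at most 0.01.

We need (b-a)/2^n ≤ 0.01
(2 - 0)/2^n ≤ 0.01
2/2^n ≤ 0.01
2^n ≥ 200
n ≥ log₂(200) = 7.64
n ≥ 8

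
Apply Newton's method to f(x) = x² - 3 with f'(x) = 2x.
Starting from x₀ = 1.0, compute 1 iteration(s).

f(x) = x² - 3
f'(x) = 2x
x₀ = 1.0

Newton-Raphson formula: x_{n+1} = x_n - f(x_n)/f'(x_n)

Iteration 1:
  f(1.000000) = -2.000000
  f'(1.000000) = 2.000000
  x_1 = 1.000000 - (-2.000000)/2.000000 = 2.000000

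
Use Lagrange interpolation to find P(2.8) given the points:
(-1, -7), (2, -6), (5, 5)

Lagrange interpolation formula:
P(x) = Σ yᵢ × Lᵢ(x)
where Lᵢ(x) = Π_{j≠i} (x - xⱼ)/(xᵢ - xⱼ)

L_0(2.8) = (2.8 - 2)/(-1 - 2) × (2.8 - 5)/(-1 - 5) = -0.097778
L_1(2.8) = (2.8 - (-1))/(2 - (-1)) × (2.8 - 5)/(2 - 5) = 0.928889
L_2(2.8) = (2.8 - (-1))/(5 - (-1)) × (2.8 - 2)/(5 - 2) = 0.168889

P(2.8) = (-7)×L_0(2.8) + (-6)×L_1(2.8) + 5×L_2(2.8)
P(2.8) = -4.044444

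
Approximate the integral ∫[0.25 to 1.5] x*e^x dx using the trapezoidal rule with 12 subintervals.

f(x) = x*e^x
a = 0.25, b = 1.5, n = 12
h = (b - a)/n = 0.104167

Trapezoidal rule: (h/2)[f(x₀) + 2f(x₁) + 2f(x₂) + ... + f(xₙ)]

x_0 = 0.2500, f(x_0) = 0.321006, coefficient = 1
x_1 = 0.3542, f(x_1) = 0.504685, coefficient = 2
x_2 = 0.4583, f(x_2) = 0.724825, coefficient = 2
x_3 = 0.5625, f(x_3) = 0.987218, coefficient = 2
x_4 = 0.6667, f(x_4) = 1.298489, coefficient = 2
x_5 = 0.7708, f(x_5) = 1.666208, coefficient = 2
x_6 = 0.8750, f(x_6) = 2.099016, coefficient = 2
x_7 = 0.9792, f(x_7) = 2.606774, coefficient = 2
x_8 = 1.0833, f(x_8) = 3.200721, coefficient = 2
x_9 = 1.1875, f(x_9) = 3.893663, coefficient = 2
x_10 = 1.2917, f(x_10) = 4.700176, coefficient = 2
x_11 = 1.3958, f(x_11) = 5.636847, coefficient = 2
x_12 = 1.5000, f(x_12) = 6.722534, coefficient = 1

I ≈ (0.104167/2) × 61.680783 = 3.212541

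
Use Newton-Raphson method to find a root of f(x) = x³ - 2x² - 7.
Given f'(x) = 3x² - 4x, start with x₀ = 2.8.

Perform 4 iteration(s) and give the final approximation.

f(x) = x³ - 2x² - 7
f'(x) = 3x² - 4x
x₀ = 2.8

Newton-Raphson formula: x_{n+1} = x_n - f(x_n)/f'(x_n)

Iteration 1:
  f(2.800000) = -0.728000
  f'(2.800000) = 12.320000
  x_1 = 2.800000 - (-0.728000)/12.320000 = 2.859091
Iteration 2:
  f(2.859091) = 0.022553
  f'(2.859091) = 13.086839
  x_2 = 2.859091 - 0.022553/13.086839 = 2.857368
Iteration 3:
  f(2.857368) = 0.000020
  f'(2.857368) = 13.064178
  x_3 = 2.857368 - 0.000020/13.064178 = 2.857366
Iteration 4:
  f(2.857366) = 0.000000
  f'(2.857366) = 13.064158
  x_4 = 2.857366 - 0.000000/13.064158 = 2.857366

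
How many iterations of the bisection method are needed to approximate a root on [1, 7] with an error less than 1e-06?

We need (b-a)/2^n ≤ 1e-06
(7 - 1)/2^n ≤ 1e-06
6/2^n ≤ 1e-06
2^n ≥ 6000000
n ≥ log₂(6000000) = 22.52
n ≥ 23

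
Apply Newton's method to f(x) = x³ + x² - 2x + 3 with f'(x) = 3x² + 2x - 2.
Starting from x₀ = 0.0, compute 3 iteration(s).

f(x) = x³ + x² - 2x + 3
f'(x) = 3x² + 2x - 2
x₀ = 0.0

Newton-Raphson formula: x_{n+1} = x_n - f(x_n)/f'(x_n)

Iteration 1:
  f(0.000000) = 3.000000
  f'(0.000000) = -2.000000
  x_1 = 0.000000 - 3.000000/(-2.000000) = 1.500000
Iteration 2:
  f(1.500000) = 5.625000
  f'(1.500000) = 7.750000
  x_2 = 1.500000 - 5.625000/7.750000 = 0.774194
Iteration 3:
  f(0.774194) = 2.515021
  f'(0.774194) = 1.346514
  x_3 = 0.774194 - 2.515021/1.346514 = -1.093608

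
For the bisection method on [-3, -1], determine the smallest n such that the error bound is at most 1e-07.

We need (b-a)/2^n ≤ 1e-07
(-1 - (-3))/2^n ≤ 1e-07
2/2^n ≤ 1e-07
2^n ≥ 20000000
n ≥ log₂(20000000) = 24.25
n ≥ 25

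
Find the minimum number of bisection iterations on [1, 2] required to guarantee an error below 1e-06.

We need (b-a)/2^n ≤ 1e-06
(2 - 1)/2^n ≤ 1e-06
1/2^n ≤ 1e-06
2^n ≥ 1000000
n ≥ log₂(1000000) = 19.93
n ≥ 20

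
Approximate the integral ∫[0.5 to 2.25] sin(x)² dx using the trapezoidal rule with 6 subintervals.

f(x) = sin(x)²
a = 0.5, b = 2.25, n = 6
h = (b - a)/n = 0.291667

Trapezoidal rule: (h/2)[f(x₀) + 2f(x₁) + 2f(x₂) + ... + f(xₙ)]

x_0 = 0.5000, f(x_0) = 0.229849, coefficient = 1
x_1 = 0.7917, f(x_1) = 0.506268, coefficient = 2
x_2 = 1.0833, f(x_2) = 0.780615, coefficient = 2
x_3 = 1.3750, f(x_3) = 0.962151, coefficient = 2
x_4 = 1.6667, f(x_4) = 0.990837, coefficient = 2
x_5 = 1.9583, f(x_5) = 0.857185, coefficient = 2
x_6 = 2.2500, f(x_6) = 0.605398, coefficient = 1

I ≈ (0.291667/2) × 9.029358 = 1.316781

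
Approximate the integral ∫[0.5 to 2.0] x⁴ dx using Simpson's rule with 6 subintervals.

f(x) = x⁴
a = 0.5, b = 2.0, n = 6
h = (b - a)/n = 0.250000

Simpson's rule: (h/3)[f(x₀) + 4f(x₁) + 2f(x₂) + ... + f(xₙ)]

x_0 = 0.5000, f(x_0) = 0.062500, coefficient = 1
x_1 = 0.7500, f(x_1) = 0.316406, coefficient = 4
x_2 = 1.0000, f(x_2) = 1.000000, coefficient = 2
x_3 = 1.2500, f(x_3) = 2.441406, coefficient = 4
x_4 = 1.5000, f(x_4) = 5.062500, coefficient = 2
x_5 = 1.7500, f(x_5) = 9.378906, coefficient = 4
x_6 = 2.0000, f(x_6) = 16.000000, coefficient = 1

I ≈ (0.250000/3) × 76.734375 = 6.394531
Exact value: 6.393750
Error: 0.000781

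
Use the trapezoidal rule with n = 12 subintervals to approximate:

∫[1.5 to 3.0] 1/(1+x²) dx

f(x) = 1/(1+x²)
a = 1.5, b = 3.0, n = 12
h = (b - a)/n = 0.125000

Trapezoidal rule: (h/2)[f(x₀) + 2f(x₁) + 2f(x₂) + ... + f(xₙ)]

x_0 = 1.5000, f(x_0) = 0.307692, coefficient = 1
x_1 = 1.6250, f(x_1) = 0.274678, coefficient = 2
x_2 = 1.7500, f(x_2) = 0.246154, coefficient = 2
x_3 = 1.8750, f(x_3) = 0.221453, coefficient = 2
x_4 = 2.0000, f(x_4) = 0.200000, coefficient = 2
x_5 = 2.1250, f(x_5) = 0.181303, coefficient = 2
x_6 = 2.2500, f(x_6) = 0.164948, coefficient = 2
x_7 = 2.3750, f(x_7) = 0.150588, coefficient = 2
x_8 = 2.5000, f(x_8) = 0.137931, coefficient = 2
x_9 = 2.6250, f(x_9) = 0.126733, coefficient = 2
x_10 = 2.7500, f(x_10) = 0.116788, coefficient = 2
x_11 = 2.8750, f(x_11) = 0.107926, coefficient = 2
x_12 = 3.0000, f(x_12) = 0.100000, coefficient = 1

I ≈ (0.125000/2) × 4.264698 = 0.266544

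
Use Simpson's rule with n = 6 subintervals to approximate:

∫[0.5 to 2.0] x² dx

f(x) = x²
a = 0.5, b = 2.0, n = 6
h = (b - a)/n = 0.250000

Simpson's rule: (h/3)[f(x₀) + 4f(x₁) + 2f(x₂) + ... + f(xₙ)]

x_0 = 0.5000, f(x_0) = 0.250000, coefficient = 1
x_1 = 0.7500, f(x_1) = 0.562500, coefficient = 4
x_2 = 1.0000, f(x_2) = 1.000000, coefficient = 2
x_3 = 1.2500, f(x_3) = 1.562500, coefficient = 4
x_4 = 1.5000, f(x_4) = 2.250000, coefficient = 2
x_5 = 1.7500, f(x_5) = 3.062500, coefficient = 4
x_6 = 2.0000, f(x_6) = 4.000000, coefficient = 1

I ≈ (0.250000/3) × 31.500000 = 2.625000
Exact value: 2.625000
Error: 0.000000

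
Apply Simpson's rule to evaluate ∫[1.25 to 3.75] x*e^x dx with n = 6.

f(x) = x*e^x
a = 1.25, b = 3.75, n = 6
h = (b - a)/n = 0.416667

Simpson's rule: (h/3)[f(x₀) + 4f(x₁) + 2f(x₂) + ... + f(xₙ)]

x_0 = 1.2500, f(x_0) = 4.362929, coefficient = 1
x_1 = 1.6667, f(x_1) = 8.824150, coefficient = 4
x_2 = 2.0833, f(x_2) = 16.731656, coefficient = 2
x_3 = 2.5000, f(x_3) = 30.456235, coefficient = 4
x_4 = 2.9167, f(x_4) = 53.898793, coefficient = 2
x_5 = 3.3333, f(x_5) = 93.438750, coefficient = 4
x_6 = 3.7500, f(x_6) = 159.454058, coefficient = 1

I ≈ (0.416667/3) × 835.954423 = 116.104781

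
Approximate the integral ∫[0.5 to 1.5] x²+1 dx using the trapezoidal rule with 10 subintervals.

f(x) = x²+1
a = 0.5, b = 1.5, n = 10
h = (b - a)/n = 0.100000

Trapezoidal rule: (h/2)[f(x₀) + 2f(x₁) + 2f(x₂) + ... + f(xₙ)]

x_0 = 0.5000, f(x_0) = 1.250000, coefficient = 1
x_1 = 0.6000, f(x_1) = 1.360000, coefficient = 2
x_2 = 0.7000, f(x_2) = 1.490000, coefficient = 2
x_3 = 0.8000, f(x_3) = 1.640000, coefficient = 2
x_4 = 0.9000, f(x_4) = 1.810000, coefficient = 2
x_5 = 1.0000, f(x_5) = 2.000000, coefficient = 2
x_6 = 1.1000, f(x_6) = 2.210000, coefficient = 2
x_7 = 1.2000, f(x_7) = 2.440000, coefficient = 2
x_8 = 1.3000, f(x_8) = 2.690000, coefficient = 2
x_9 = 1.4000, f(x_9) = 2.960000, coefficient = 2
x_10 = 1.5000, f(x_10) = 3.250000, coefficient = 1

I ≈ (0.100000/2) × 41.700000 = 2.085000
Exact value: 2.083333
Error: 0.001667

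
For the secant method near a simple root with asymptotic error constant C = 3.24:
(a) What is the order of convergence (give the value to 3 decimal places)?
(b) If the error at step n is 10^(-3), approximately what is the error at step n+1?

(a) Secant method has superlinear convergence with order φ = (1+√5)/2 ≈ 1.618.
    This means |e_{n+1}| ≈ C|e_n|^1.618.

(b) With |e_n| = 10^(-3) and C = 3.24:
    |e_{n+1}| ≈ 3.24 × (10^(-3))^1.618 = 3.24 × 10^(-4.85)

(a) ≈ 1.618 (golden ratio); (b) |e_{n+1}| ≈ 4.534e-05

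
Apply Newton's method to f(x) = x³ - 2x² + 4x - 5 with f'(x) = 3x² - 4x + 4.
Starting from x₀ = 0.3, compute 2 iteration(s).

f(x) = x³ - 2x² + 4x - 5
f'(x) = 3x² - 4x + 4
x₀ = 0.3

Newton-Raphson formula: x_{n+1} = x_n - f(x_n)/f'(x_n)

Iteration 1:
  f(0.300000) = -3.953000
  f'(0.300000) = 3.070000
  x_1 = 0.300000 - (-3.953000)/3.070000 = 1.587622
Iteration 2:
  f(1.587622) = 0.311072
  f'(1.587622) = 5.211144
  x_2 = 1.587622 - 0.311072/5.211144 = 1.527929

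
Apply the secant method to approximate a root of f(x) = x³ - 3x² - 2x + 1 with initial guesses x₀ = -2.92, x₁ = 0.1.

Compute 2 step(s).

f(x) = x³ - 3x² - 2x + 1
x₀ = -2.92, x₁ = 0.1

Secant formula: x_{n+1} = x_n - f(x_n)(x_n - x_{n-1})/(f(x_n) - f(x_{n-1}))

Iteration 1:
  f(-2.920000) = -43.636288
  f(0.100000) = 0.771000
  x_2 = 0.100000 - 0.771000×(0.100000 - (-2.920000))/(0.771000 - (-43.636288))
       = 0.047567
Iteration 2:
  f(0.100000) = 0.771000
  f(0.047567) = 0.898186
  x_3 = 0.047567 - 0.898186×(0.047567 - 0.100000)/(0.898186 - 0.771000)
       = 0.417849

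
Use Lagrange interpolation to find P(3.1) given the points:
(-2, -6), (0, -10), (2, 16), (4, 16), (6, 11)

Lagrange interpolation formula:
P(x) = Σ yᵢ × Lᵢ(x)
where Lᵢ(x) = Π_{j≠i} (x - xⱼ)/(xᵢ - xⱼ)

L_0(3.1) = (3.1 - 0)/(-2 - 0) × (3.1 - 2)/(-2 - 2) × (3.1 - 4)/(-2 - 4) × (3.1 - 6)/(-2 - 6) = 0.023177
L_1(3.1) = (3.1 - (-2))/(0 - (-2)) × (3.1 - 2)/(0 - 2) × (3.1 - 4)/(0 - 4) × (3.1 - 6)/(0 - 6) = -0.152522
L_2(3.1) = (3.1 - (-2))/(2 - (-2)) × (3.1 - 0)/(2 - 0) × (3.1 - 4)/(2 - 4) × (3.1 - 6)/(2 - 6) = 0.644752
L_3(3.1) = (3.1 - (-2))/(4 - (-2)) × (3.1 - 0)/(4 - 0) × (3.1 - 2)/(4 - 2) × (3.1 - 6)/(4 - 6) = 0.525353
L_4(3.1) = (3.1 - (-2))/(6 - (-2)) × (3.1 - 0)/(6 - 0) × (3.1 - 2)/(6 - 2) × (3.1 - 4)/(6 - 4) = -0.040760

P(3.1) = (-6)×L_0(3.1) + (-10)×L_1(3.1) + 16×L_2(3.1) + 16×L_3(3.1) + 11×L_4(3.1)
P(3.1) = 19.659468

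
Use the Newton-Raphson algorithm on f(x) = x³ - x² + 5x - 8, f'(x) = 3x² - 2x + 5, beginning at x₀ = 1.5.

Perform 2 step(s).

f(x) = x³ - x² + 5x - 8
f'(x) = 3x² - 2x + 5
x₀ = 1.5

Newton-Raphson formula: x_{n+1} = x_n - f(x_n)/f'(x_n)

Iteration 1:
  f(1.500000) = 0.625000
  f'(1.500000) = 8.750000
  x_1 = 1.500000 - 0.625000/8.750000 = 1.428571
Iteration 2:
  f(1.428571) = 0.017493
  f'(1.428571) = 8.265306
  x_2 = 1.428571 - 0.017493/8.265306 = 1.426455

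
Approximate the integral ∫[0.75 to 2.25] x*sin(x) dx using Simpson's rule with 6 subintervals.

f(x) = x*sin(x)
a = 0.75, b = 2.25, n = 6
h = (b - a)/n = 0.250000

Simpson's rule: (h/3)[f(x₀) + 4f(x₁) + 2f(x₂) + ... + f(xₙ)]

x_0 = 0.7500, f(x_0) = 0.511229, coefficient = 1
x_1 = 1.0000, f(x_1) = 0.841471, coefficient = 4
x_2 = 1.2500, f(x_2) = 1.186231, coefficient = 2
x_3 = 1.5000, f(x_3) = 1.496242, coefficient = 4
x_4 = 1.7500, f(x_4) = 1.721975, coefficient = 2
x_5 = 2.0000, f(x_5) = 1.818595, coefficient = 4
x_6 = 2.2500, f(x_6) = 1.750665, coefficient = 1

I ≈ (0.250000/3) × 24.703539 = 2.058628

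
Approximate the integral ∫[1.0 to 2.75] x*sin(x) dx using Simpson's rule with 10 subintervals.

f(x) = x*sin(x)
a = 1.0, b = 2.75, n = 10
h = (b - a)/n = 0.175000

Simpson's rule: (h/3)[f(x₀) + 4f(x₁) + 2f(x₂) + ... + f(xₙ)]

x_0 = 1.0000, f(x_0) = 0.841471, coefficient = 1
x_1 = 1.1750, f(x_1) = 1.084161, coefficient = 4
x_2 = 1.3500, f(x_2) = 1.317227, coefficient = 2
x_3 = 1.5250, f(x_3) = 1.523401, coefficient = 4
x_4 = 1.7000, f(x_4) = 1.685830, coefficient = 2
x_5 = 1.8750, f(x_5) = 1.788911, coefficient = 4
x_6 = 2.0500, f(x_6) = 1.819093, coefficient = 2
x_7 = 2.2250, f(x_7) = 1.765610, coefficient = 4
x_8 = 2.4000, f(x_8) = 1.621112, coefficient = 2
x_9 = 2.5750, f(x_9) = 1.382158, coefficient = 4
x_10 = 2.7500, f(x_10) = 1.049568, coefficient = 1

I ≈ (0.175000/3) × 44.954523 = 2.622347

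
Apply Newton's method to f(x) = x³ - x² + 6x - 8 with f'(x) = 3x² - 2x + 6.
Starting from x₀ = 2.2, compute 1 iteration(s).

f(x) = x³ - x² + 6x - 8
f'(x) = 3x² - 2x + 6
x₀ = 2.2

Newton-Raphson formula: x_{n+1} = x_n - f(x_n)/f'(x_n)

Iteration 1:
  f(2.200000) = 11.008000
  f'(2.200000) = 16.120000
  x_1 = 2.200000 - 11.008000/16.120000 = 1.517122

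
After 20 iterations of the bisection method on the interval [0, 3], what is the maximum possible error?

Bisection error bound: |error| ≤ (b-a)/2^n
|error| ≤ (3 - 0)/2^20 = 3/2^20
|error| ≤ 0.0000028610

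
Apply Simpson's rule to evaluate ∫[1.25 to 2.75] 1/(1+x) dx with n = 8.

f(x) = 1/(1+x)
a = 1.25, b = 2.75, n = 8
h = (b - a)/n = 0.187500

Simpson's rule: (h/3)[f(x₀) + 4f(x₁) + 2f(x₂) + ... + f(xₙ)]

x_0 = 1.2500, f(x_0) = 0.444444, coefficient = 1
x_1 = 1.4375, f(x_1) = 0.410256, coefficient = 4
x_2 = 1.6250, f(x_2) = 0.380952, coefficient = 2
x_3 = 1.8125, f(x_3) = 0.355556, coefficient = 4
x_4 = 2.0000, f(x_4) = 0.333333, coefficient = 2
x_5 = 2.1875, f(x_5) = 0.313725, coefficient = 4
x_6 = 2.3750, f(x_6) = 0.296296, coefficient = 2
x_7 = 2.5625, f(x_7) = 0.280702, coefficient = 4
x_8 = 2.7500, f(x_8) = 0.266667, coefficient = 1

I ≈ (0.187500/3) × 8.173232 = 0.510827
Exact value: 0.510826
Error: 0.000001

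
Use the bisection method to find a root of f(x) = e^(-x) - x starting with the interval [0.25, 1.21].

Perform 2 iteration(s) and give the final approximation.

f(x) = e^(-x) - x
Initial interval: [0.25, 1.21]

Iteration 1:
  c_1 = (0.250000 + 1.210000)/2 = 0.730000
  f(c_1) = f(0.730000) = -0.248091
  f(a) × f(c) < 0, new interval: [0.250000, 0.730000]
Iteration 2:
  c_2 = (0.250000 + 0.730000)/2 = 0.490000
  f(c_2) = f(0.490000) = 0.122626
  f(a) × f(c) ≥ 0, new interval: [0.490000, 0.730000]

After 2 iteration(s), the approximation is c_2 = 0.490000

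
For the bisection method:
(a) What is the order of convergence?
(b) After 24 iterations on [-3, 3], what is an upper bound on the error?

(a) Bisection has linear (order 1) convergence; the error is halved each step.

(b) Error bound = (b-a)/2^n = (3 - (-3))/2^{24}
    = 6/2^{24}

(a) 1 (linear); (b) error ≤ 3.58e-07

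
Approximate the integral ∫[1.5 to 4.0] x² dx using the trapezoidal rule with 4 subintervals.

f(x) = x²
a = 1.5, b = 4.0, n = 4
h = (b - a)/n = 0.625000

Trapezoidal rule: (h/2)[f(x₀) + 2f(x₁) + 2f(x₂) + ... + f(xₙ)]

x_0 = 1.5000, f(x_0) = 2.250000, coefficient = 1
x_1 = 2.1250, f(x_1) = 4.515625, coefficient = 2
x_2 = 2.7500, f(x_2) = 7.562500, coefficient = 2
x_3 = 3.3750, f(x_3) = 11.390625, coefficient = 2
x_4 = 4.0000, f(x_4) = 16.000000, coefficient = 1

I ≈ (0.625000/2) × 65.187500 = 20.371094
Exact value: 20.208333
Error: 0.162760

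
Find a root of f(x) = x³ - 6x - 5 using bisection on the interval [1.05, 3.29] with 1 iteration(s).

f(x) = x³ - 6x - 5
Initial interval: [1.05, 3.29]

Iteration 1:
  c_1 = (1.050000 + 3.290000)/2 = 2.170000
  f(c_1) = f(2.170000) = -7.801687
  f(a) × f(c) ≥ 0, new interval: [2.170000, 3.290000]

After 1 iteration(s), the approximation is c_1 = 2.170000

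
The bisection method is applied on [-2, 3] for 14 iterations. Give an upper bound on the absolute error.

Bisection error bound: |error| ≤ (b-a)/2^n
|error| ≤ (3 - (-2))/2^14 = 5/2^14
|error| ≤ 0.0003051758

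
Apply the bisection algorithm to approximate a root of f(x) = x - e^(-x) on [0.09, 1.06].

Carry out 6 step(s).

f(x) = x - e^(-x)
Initial interval: [0.09, 1.06]

Iteration 1:
  c_1 = (0.090000 + 1.060000)/2 = 0.575000
  f(c_1) = f(0.575000) = 0.012295
  f(a) × f(c) < 0, new interval: [0.090000, 0.575000]
Iteration 2:
  c_2 = (0.090000 + 0.575000)/2 = 0.332500
  f(c_2) = f(0.332500) = -0.384629
  f(a) × f(c) ≥ 0, new interval: [0.332500, 0.575000]
Iteration 3:
  c_3 = (0.332500 + 0.575000)/2 = 0.453750
  f(c_3) = f(0.453750) = -0.181492
  f(a) × f(c) ≥ 0, new interval: [0.453750, 0.575000]
Iteration 4:
  c_4 = (0.453750 + 0.575000)/2 = 0.514375
  f(c_4) = f(0.514375) = -0.083499
  f(a) × f(c) ≥ 0, new interval: [0.514375, 0.575000]
Iteration 5:
  c_5 = (0.514375 + 0.575000)/2 = 0.544687
  f(c_5) = f(0.544687) = -0.035336
  f(a) × f(c) ≥ 0, new interval: [0.544687, 0.575000]
Iteration 6:
  c_6 = (0.544687 + 0.575000)/2 = 0.559844
  f(c_6) = f(0.559844) = -0.011455
  f(a) × f(c) ≥ 0, new interval: [0.559844, 0.575000]

After 6 iteration(s), the approximation is c_6 = 0.559844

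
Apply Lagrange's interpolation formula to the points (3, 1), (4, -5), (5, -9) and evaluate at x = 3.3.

Lagrange interpolation formula:
P(x) = Σ yᵢ × Lᵢ(x)
where Lᵢ(x) = Π_{j≠i} (x - xⱼ)/(xᵢ - xⱼ)

L_0(3.3) = (3.3 - 4)/(3 - 4) × (3.3 - 5)/(3 - 5) = 0.595000
L_1(3.3) = (3.3 - 3)/(4 - 3) × (3.3 - 5)/(4 - 5) = 0.510000
L_2(3.3) = (3.3 - 3)/(5 - 3) × (3.3 - 4)/(5 - 4) = -0.105000

P(3.3) = 1×L_0(3.3) + (-5)×L_1(3.3) + (-9)×L_2(3.3)
P(3.3) = -1.010000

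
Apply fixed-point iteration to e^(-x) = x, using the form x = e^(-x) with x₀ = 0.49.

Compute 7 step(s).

Equation: e^(-x) = x
Fixed-point form: x = e^(-x)
x₀ = 0.49

x_1 = g(0.490000) = 0.612626
x_2 = g(0.612626) = 0.541926
x_3 = g(0.541926) = 0.581627
x_4 = g(0.581627) = 0.558988
x_5 = g(0.558988) = 0.571787
x_6 = g(0.571787) = 0.564516
x_7 = g(0.564516) = 0.568636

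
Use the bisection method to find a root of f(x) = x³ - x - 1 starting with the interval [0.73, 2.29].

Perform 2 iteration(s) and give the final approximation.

f(x) = x³ - x - 1
Initial interval: [0.73, 2.29]

Iteration 1:
  c_1 = (0.730000 + 2.290000)/2 = 1.510000
  f(c_1) = f(1.510000) = 0.932951
  f(a) × f(c) < 0, new interval: [0.730000, 1.510000]
Iteration 2:
  c_2 = (0.730000 + 1.510000)/2 = 1.120000
  f(c_2) = f(1.120000) = -0.715072
  f(a) × f(c) ≥ 0, new interval: [1.120000, 1.510000]

After 2 iteration(s), the approximation is c_2 = 1.120000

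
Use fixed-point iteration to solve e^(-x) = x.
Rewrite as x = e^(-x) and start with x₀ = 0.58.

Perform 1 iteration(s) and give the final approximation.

Equation: e^(-x) = x
Fixed-point form: x = e^(-x)
x₀ = 0.58

x_1 = g(0.580000) = 0.559898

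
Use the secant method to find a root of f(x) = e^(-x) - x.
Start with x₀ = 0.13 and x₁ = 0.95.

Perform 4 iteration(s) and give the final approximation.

f(x) = e^(-x) - x
x₀ = 0.13, x₁ = 0.95

Secant formula: x_{n+1} = x_n - f(x_n)(x_n - x_{n-1})/(f(x_n) - f(x_{n-1}))

Iteration 1:
  f(0.130000) = 0.748095
  f(0.950000) = -0.563259
  x_2 = 0.950000 - (-0.563259)×(0.950000 - 0.130000)/(-0.563259 - 0.748095)
       = 0.597790
Iteration 2:
  f(0.950000) = -0.563259
  f(0.597790) = -0.047764
  x_3 = 0.597790 - (-0.047764)×(0.597790 - 0.950000)/(-0.047764 - (-0.563259))
       = 0.565155
Iteration 3:
  f(0.597790) = -0.047764
  f(0.565155) = 0.003117
  x_4 = 0.565155 - 0.003117×(0.565155 - 0.597790)/(0.003117 - (-0.047764))
       = 0.567154
Iteration 4:
  f(0.565155) = 0.003117
  f(0.567154) = -0.000017
  x_5 = 0.567154 - (-0.000017)×(0.567154 - 0.565155)/(-0.000017 - 0.003117)
       = 0.567143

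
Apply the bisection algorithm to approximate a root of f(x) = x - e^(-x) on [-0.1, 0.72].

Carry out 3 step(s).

f(x) = x - e^(-x)
Initial interval: [-0.1, 0.72]

Iteration 1:
  c_1 = (-0.100000 + 0.720000)/2 = 0.310000
  f(c_1) = f(0.310000) = -0.423447
  f(a) × f(c) ≥ 0, new interval: [0.310000, 0.720000]
Iteration 2:
  c_2 = (0.310000 + 0.720000)/2 = 0.515000
  f(c_2) = f(0.515000) = -0.082501
  f(a) × f(c) ≥ 0, new interval: [0.515000, 0.720000]
Iteration 3:
  c_3 = (0.515000 + 0.720000)/2 = 0.617500
  f(c_3) = f(0.617500) = 0.078209
  f(a) × f(c) < 0, new interval: [0.515000, 0.617500]

After 3 iteration(s), the approximation is c_3 = 0.617500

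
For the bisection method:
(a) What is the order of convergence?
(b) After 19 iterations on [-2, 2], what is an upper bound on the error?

(a) Bisection has linear (order 1) convergence; the error is halved each step.

(b) Error bound = (b-a)/2^n = (2 - (-2))/2^{19}
    = 4/2^{19}

(a) 1 (linear); (b) error ≤ 7.63e-06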